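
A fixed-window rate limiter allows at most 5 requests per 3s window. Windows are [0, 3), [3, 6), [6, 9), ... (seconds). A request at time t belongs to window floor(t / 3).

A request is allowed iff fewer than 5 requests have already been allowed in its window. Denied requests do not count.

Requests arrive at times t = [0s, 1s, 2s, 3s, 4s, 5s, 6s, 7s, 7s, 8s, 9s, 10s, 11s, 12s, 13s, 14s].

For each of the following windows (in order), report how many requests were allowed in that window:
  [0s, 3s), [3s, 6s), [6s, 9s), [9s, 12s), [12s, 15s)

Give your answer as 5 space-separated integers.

Answer: 3 3 4 3 3

Derivation:
Processing requests:
  req#1 t=0s (window 0): ALLOW
  req#2 t=1s (window 0): ALLOW
  req#3 t=2s (window 0): ALLOW
  req#4 t=3s (window 1): ALLOW
  req#5 t=4s (window 1): ALLOW
  req#6 t=5s (window 1): ALLOW
  req#7 t=6s (window 2): ALLOW
  req#8 t=7s (window 2): ALLOW
  req#9 t=7s (window 2): ALLOW
  req#10 t=8s (window 2): ALLOW
  req#11 t=9s (window 3): ALLOW
  req#12 t=10s (window 3): ALLOW
  req#13 t=11s (window 3): ALLOW
  req#14 t=12s (window 4): ALLOW
  req#15 t=13s (window 4): ALLOW
  req#16 t=14s (window 4): ALLOW

Allowed counts by window: 3 3 4 3 3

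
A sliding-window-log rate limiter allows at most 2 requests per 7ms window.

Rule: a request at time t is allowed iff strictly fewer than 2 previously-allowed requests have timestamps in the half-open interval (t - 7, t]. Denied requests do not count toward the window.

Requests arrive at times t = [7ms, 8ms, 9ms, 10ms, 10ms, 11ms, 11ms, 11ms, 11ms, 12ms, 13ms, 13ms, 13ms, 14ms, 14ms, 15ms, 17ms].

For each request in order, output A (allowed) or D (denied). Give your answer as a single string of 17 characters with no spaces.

Answer: AADDDDDDDDDDDADAD

Derivation:
Tracking allowed requests in the window:
  req#1 t=7ms: ALLOW
  req#2 t=8ms: ALLOW
  req#3 t=9ms: DENY
  req#4 t=10ms: DENY
  req#5 t=10ms: DENY
  req#6 t=11ms: DENY
  req#7 t=11ms: DENY
  req#8 t=11ms: DENY
  req#9 t=11ms: DENY
  req#10 t=12ms: DENY
  req#11 t=13ms: DENY
  req#12 t=13ms: DENY
  req#13 t=13ms: DENY
  req#14 t=14ms: ALLOW
  req#15 t=14ms: DENY
  req#16 t=15ms: ALLOW
  req#17 t=17ms: DENY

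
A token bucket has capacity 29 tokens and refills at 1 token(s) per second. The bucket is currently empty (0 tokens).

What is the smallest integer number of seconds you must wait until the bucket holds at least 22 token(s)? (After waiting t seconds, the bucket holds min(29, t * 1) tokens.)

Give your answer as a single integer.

Answer: 22

Derivation:
Need t * 1 >= 22, so t >= 22/1.
Smallest integer t = ceil(22/1) = 22.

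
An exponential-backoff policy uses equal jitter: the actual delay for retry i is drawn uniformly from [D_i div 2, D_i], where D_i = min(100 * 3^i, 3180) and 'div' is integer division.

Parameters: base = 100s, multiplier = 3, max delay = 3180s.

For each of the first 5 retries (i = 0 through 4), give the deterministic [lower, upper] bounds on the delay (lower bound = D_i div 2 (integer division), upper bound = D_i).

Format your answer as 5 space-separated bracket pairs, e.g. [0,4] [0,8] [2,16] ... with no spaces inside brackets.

Computing bounds per retry:
  i=0: D_i=min(100*3^0,3180)=100, bounds=[50,100]
  i=1: D_i=min(100*3^1,3180)=300, bounds=[150,300]
  i=2: D_i=min(100*3^2,3180)=900, bounds=[450,900]
  i=3: D_i=min(100*3^3,3180)=2700, bounds=[1350,2700]
  i=4: D_i=min(100*3^4,3180)=3180, bounds=[1590,3180]

Answer: [50,100] [150,300] [450,900] [1350,2700] [1590,3180]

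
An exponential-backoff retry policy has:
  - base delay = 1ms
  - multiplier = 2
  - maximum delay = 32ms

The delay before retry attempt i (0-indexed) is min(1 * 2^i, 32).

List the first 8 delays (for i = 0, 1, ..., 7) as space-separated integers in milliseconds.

Answer: 1 2 4 8 16 32 32 32

Derivation:
Computing each delay:
  i=0: min(1*2^0, 32) = 1
  i=1: min(1*2^1, 32) = 2
  i=2: min(1*2^2, 32) = 4
  i=3: min(1*2^3, 32) = 8
  i=4: min(1*2^4, 32) = 16
  i=5: min(1*2^5, 32) = 32
  i=6: min(1*2^6, 32) = 32
  i=7: min(1*2^7, 32) = 32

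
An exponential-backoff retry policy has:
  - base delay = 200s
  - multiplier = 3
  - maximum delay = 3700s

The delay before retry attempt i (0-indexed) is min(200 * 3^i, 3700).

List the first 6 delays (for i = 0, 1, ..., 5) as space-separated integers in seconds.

Answer: 200 600 1800 3700 3700 3700

Derivation:
Computing each delay:
  i=0: min(200*3^0, 3700) = 200
  i=1: min(200*3^1, 3700) = 600
  i=2: min(200*3^2, 3700) = 1800
  i=3: min(200*3^3, 3700) = 3700
  i=4: min(200*3^4, 3700) = 3700
  i=5: min(200*3^5, 3700) = 3700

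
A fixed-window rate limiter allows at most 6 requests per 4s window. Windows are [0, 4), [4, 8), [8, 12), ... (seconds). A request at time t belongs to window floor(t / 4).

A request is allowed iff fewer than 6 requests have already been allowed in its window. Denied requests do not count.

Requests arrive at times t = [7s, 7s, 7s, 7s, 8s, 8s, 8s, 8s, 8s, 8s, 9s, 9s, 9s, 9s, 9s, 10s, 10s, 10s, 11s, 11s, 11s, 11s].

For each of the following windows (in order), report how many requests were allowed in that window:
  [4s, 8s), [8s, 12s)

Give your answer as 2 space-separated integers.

Answer: 4 6

Derivation:
Processing requests:
  req#1 t=7s (window 1): ALLOW
  req#2 t=7s (window 1): ALLOW
  req#3 t=7s (window 1): ALLOW
  req#4 t=7s (window 1): ALLOW
  req#5 t=8s (window 2): ALLOW
  req#6 t=8s (window 2): ALLOW
  req#7 t=8s (window 2): ALLOW
  req#8 t=8s (window 2): ALLOW
  req#9 t=8s (window 2): ALLOW
  req#10 t=8s (window 2): ALLOW
  req#11 t=9s (window 2): DENY
  req#12 t=9s (window 2): DENY
  req#13 t=9s (window 2): DENY
  req#14 t=9s (window 2): DENY
  req#15 t=9s (window 2): DENY
  req#16 t=10s (window 2): DENY
  req#17 t=10s (window 2): DENY
  req#18 t=10s (window 2): DENY
  req#19 t=11s (window 2): DENY
  req#20 t=11s (window 2): DENY
  req#21 t=11s (window 2): DENY
  req#22 t=11s (window 2): DENY

Allowed counts by window: 4 6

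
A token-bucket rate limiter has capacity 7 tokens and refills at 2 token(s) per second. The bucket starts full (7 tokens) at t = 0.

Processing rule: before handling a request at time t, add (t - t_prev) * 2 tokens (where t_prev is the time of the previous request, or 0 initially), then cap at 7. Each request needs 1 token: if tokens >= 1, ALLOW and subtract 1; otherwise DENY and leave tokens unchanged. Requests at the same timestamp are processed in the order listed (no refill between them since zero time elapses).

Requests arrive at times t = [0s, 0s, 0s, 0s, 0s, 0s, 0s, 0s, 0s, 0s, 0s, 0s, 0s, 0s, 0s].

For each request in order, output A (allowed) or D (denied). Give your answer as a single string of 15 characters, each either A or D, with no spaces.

Simulating step by step:
  req#1 t=0s: ALLOW
  req#2 t=0s: ALLOW
  req#3 t=0s: ALLOW
  req#4 t=0s: ALLOW
  req#5 t=0s: ALLOW
  req#6 t=0s: ALLOW
  req#7 t=0s: ALLOW
  req#8 t=0s: DENY
  req#9 t=0s: DENY
  req#10 t=0s: DENY
  req#11 t=0s: DENY
  req#12 t=0s: DENY
  req#13 t=0s: DENY
  req#14 t=0s: DENY
  req#15 t=0s: DENY

Answer: AAAAAAADDDDDDDD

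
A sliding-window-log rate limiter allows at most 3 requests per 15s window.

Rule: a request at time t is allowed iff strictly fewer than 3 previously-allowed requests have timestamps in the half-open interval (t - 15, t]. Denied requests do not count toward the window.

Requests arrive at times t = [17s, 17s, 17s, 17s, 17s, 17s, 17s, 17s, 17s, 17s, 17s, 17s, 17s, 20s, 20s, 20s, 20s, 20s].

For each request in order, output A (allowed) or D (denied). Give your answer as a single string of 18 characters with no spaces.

Answer: AAADDDDDDDDDDDDDDD

Derivation:
Tracking allowed requests in the window:
  req#1 t=17s: ALLOW
  req#2 t=17s: ALLOW
  req#3 t=17s: ALLOW
  req#4 t=17s: DENY
  req#5 t=17s: DENY
  req#6 t=17s: DENY
  req#7 t=17s: DENY
  req#8 t=17s: DENY
  req#9 t=17s: DENY
  req#10 t=17s: DENY
  req#11 t=17s: DENY
  req#12 t=17s: DENY
  req#13 t=17s: DENY
  req#14 t=20s: DENY
  req#15 t=20s: DENY
  req#16 t=20s: DENY
  req#17 t=20s: DENY
  req#18 t=20s: DENY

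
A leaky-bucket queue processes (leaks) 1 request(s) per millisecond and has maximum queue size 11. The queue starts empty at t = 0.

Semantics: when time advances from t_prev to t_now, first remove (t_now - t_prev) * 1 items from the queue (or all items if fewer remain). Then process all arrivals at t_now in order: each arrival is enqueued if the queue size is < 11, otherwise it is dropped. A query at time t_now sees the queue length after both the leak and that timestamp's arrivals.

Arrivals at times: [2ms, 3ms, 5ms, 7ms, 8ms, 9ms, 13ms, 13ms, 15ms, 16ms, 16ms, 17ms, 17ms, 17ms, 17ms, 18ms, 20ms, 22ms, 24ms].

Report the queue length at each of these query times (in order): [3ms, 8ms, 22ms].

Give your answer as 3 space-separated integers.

Queue lengths at query times:
  query t=3ms: backlog = 1
  query t=8ms: backlog = 1
  query t=22ms: backlog = 3

Answer: 1 1 3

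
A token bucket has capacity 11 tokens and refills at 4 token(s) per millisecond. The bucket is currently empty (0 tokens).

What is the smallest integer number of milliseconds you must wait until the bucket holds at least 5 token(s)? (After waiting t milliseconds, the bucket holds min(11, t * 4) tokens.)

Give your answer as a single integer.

Need t * 4 >= 5, so t >= 5/4.
Smallest integer t = ceil(5/4) = 2.

Answer: 2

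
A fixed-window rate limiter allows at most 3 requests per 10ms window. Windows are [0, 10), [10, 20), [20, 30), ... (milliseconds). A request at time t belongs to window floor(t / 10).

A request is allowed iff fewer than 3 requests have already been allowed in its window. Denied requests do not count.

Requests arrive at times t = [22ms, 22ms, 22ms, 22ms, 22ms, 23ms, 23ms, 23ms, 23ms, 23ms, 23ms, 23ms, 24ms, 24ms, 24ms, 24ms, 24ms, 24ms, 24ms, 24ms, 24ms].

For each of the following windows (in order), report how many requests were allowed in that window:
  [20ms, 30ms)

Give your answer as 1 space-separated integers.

Processing requests:
  req#1 t=22ms (window 2): ALLOW
  req#2 t=22ms (window 2): ALLOW
  req#3 t=22ms (window 2): ALLOW
  req#4 t=22ms (window 2): DENY
  req#5 t=22ms (window 2): DENY
  req#6 t=23ms (window 2): DENY
  req#7 t=23ms (window 2): DENY
  req#8 t=23ms (window 2): DENY
  req#9 t=23ms (window 2): DENY
  req#10 t=23ms (window 2): DENY
  req#11 t=23ms (window 2): DENY
  req#12 t=23ms (window 2): DENY
  req#13 t=24ms (window 2): DENY
  req#14 t=24ms (window 2): DENY
  req#15 t=24ms (window 2): DENY
  req#16 t=24ms (window 2): DENY
  req#17 t=24ms (window 2): DENY
  req#18 t=24ms (window 2): DENY
  req#19 t=24ms (window 2): DENY
  req#20 t=24ms (window 2): DENY
  req#21 t=24ms (window 2): DENY

Allowed counts by window: 3

Answer: 3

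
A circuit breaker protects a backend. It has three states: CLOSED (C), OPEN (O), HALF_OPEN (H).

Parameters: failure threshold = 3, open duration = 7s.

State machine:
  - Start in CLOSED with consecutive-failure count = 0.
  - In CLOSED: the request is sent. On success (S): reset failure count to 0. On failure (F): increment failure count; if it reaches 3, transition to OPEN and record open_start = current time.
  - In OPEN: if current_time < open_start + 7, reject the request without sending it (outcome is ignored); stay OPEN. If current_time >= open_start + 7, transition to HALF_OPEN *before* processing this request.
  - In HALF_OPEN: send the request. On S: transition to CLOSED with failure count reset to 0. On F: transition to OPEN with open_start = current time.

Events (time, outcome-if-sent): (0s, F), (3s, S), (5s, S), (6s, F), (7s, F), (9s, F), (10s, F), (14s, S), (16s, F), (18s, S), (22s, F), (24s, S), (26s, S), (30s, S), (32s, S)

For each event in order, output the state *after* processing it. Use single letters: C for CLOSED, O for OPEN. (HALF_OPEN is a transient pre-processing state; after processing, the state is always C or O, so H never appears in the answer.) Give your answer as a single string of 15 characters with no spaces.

Answer: CCCCCOOOOOOCCCC

Derivation:
State after each event:
  event#1 t=0s outcome=F: state=CLOSED
  event#2 t=3s outcome=S: state=CLOSED
  event#3 t=5s outcome=S: state=CLOSED
  event#4 t=6s outcome=F: state=CLOSED
  event#5 t=7s outcome=F: state=CLOSED
  event#6 t=9s outcome=F: state=OPEN
  event#7 t=10s outcome=F: state=OPEN
  event#8 t=14s outcome=S: state=OPEN
  event#9 t=16s outcome=F: state=OPEN
  event#10 t=18s outcome=S: state=OPEN
  event#11 t=22s outcome=F: state=OPEN
  event#12 t=24s outcome=S: state=CLOSED
  event#13 t=26s outcome=S: state=CLOSED
  event#14 t=30s outcome=S: state=CLOSED
  event#15 t=32s outcome=S: state=CLOSED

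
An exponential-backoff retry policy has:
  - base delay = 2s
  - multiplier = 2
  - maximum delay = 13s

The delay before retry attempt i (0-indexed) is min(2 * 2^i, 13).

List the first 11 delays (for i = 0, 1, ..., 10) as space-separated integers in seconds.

Answer: 2 4 8 13 13 13 13 13 13 13 13

Derivation:
Computing each delay:
  i=0: min(2*2^0, 13) = 2
  i=1: min(2*2^1, 13) = 4
  i=2: min(2*2^2, 13) = 8
  i=3: min(2*2^3, 13) = 13
  i=4: min(2*2^4, 13) = 13
  i=5: min(2*2^5, 13) = 13
  i=6: min(2*2^6, 13) = 13
  i=7: min(2*2^7, 13) = 13
  i=8: min(2*2^8, 13) = 13
  i=9: min(2*2^9, 13) = 13
  i=10: min(2*2^10, 13) = 13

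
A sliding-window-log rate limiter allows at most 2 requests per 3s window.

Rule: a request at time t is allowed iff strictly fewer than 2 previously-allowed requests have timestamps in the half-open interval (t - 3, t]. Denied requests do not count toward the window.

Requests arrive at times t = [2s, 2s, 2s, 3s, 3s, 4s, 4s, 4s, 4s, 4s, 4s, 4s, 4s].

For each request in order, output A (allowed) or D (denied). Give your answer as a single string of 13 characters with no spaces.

Tracking allowed requests in the window:
  req#1 t=2s: ALLOW
  req#2 t=2s: ALLOW
  req#3 t=2s: DENY
  req#4 t=3s: DENY
  req#5 t=3s: DENY
  req#6 t=4s: DENY
  req#7 t=4s: DENY
  req#8 t=4s: DENY
  req#9 t=4s: DENY
  req#10 t=4s: DENY
  req#11 t=4s: DENY
  req#12 t=4s: DENY
  req#13 t=4s: DENY

Answer: AADDDDDDDDDDD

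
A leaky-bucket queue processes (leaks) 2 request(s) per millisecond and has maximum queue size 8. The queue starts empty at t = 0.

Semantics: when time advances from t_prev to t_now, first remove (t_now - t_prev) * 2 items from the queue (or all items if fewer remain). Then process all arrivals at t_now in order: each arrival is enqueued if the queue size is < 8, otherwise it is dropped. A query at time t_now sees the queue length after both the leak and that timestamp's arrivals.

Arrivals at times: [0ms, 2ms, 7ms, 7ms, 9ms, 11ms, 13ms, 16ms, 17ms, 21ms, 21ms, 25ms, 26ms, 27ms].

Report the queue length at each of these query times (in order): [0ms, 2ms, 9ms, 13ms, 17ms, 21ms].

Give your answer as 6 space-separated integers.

Answer: 1 1 1 1 1 2

Derivation:
Queue lengths at query times:
  query t=0ms: backlog = 1
  query t=2ms: backlog = 1
  query t=9ms: backlog = 1
  query t=13ms: backlog = 1
  query t=17ms: backlog = 1
  query t=21ms: backlog = 2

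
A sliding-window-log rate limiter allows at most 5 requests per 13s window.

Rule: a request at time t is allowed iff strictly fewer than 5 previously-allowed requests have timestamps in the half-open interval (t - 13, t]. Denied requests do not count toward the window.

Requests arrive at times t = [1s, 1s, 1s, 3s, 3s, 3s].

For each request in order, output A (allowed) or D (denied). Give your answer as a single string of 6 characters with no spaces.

Answer: AAAAAD

Derivation:
Tracking allowed requests in the window:
  req#1 t=1s: ALLOW
  req#2 t=1s: ALLOW
  req#3 t=1s: ALLOW
  req#4 t=3s: ALLOW
  req#5 t=3s: ALLOW
  req#6 t=3s: DENY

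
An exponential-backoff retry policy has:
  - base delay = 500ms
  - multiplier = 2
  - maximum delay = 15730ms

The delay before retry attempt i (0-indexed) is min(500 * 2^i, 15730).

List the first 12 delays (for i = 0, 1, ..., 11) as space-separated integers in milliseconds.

Answer: 500 1000 2000 4000 8000 15730 15730 15730 15730 15730 15730 15730

Derivation:
Computing each delay:
  i=0: min(500*2^0, 15730) = 500
  i=1: min(500*2^1, 15730) = 1000
  i=2: min(500*2^2, 15730) = 2000
  i=3: min(500*2^3, 15730) = 4000
  i=4: min(500*2^4, 15730) = 8000
  i=5: min(500*2^5, 15730) = 15730
  i=6: min(500*2^6, 15730) = 15730
  i=7: min(500*2^7, 15730) = 15730
  i=8: min(500*2^8, 15730) = 15730
  i=9: min(500*2^9, 15730) = 15730
  i=10: min(500*2^10, 15730) = 15730
  i=11: min(500*2^11, 15730) = 15730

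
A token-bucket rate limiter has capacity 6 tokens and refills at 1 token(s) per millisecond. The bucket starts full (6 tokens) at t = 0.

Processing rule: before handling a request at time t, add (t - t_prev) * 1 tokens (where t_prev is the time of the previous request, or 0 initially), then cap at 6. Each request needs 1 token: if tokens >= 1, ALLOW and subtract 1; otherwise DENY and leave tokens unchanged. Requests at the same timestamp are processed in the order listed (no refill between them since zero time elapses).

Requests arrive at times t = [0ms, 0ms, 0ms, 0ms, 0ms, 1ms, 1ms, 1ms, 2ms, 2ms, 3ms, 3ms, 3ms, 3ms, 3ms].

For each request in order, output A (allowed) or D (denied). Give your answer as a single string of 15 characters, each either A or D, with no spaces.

Simulating step by step:
  req#1 t=0ms: ALLOW
  req#2 t=0ms: ALLOW
  req#3 t=0ms: ALLOW
  req#4 t=0ms: ALLOW
  req#5 t=0ms: ALLOW
  req#6 t=1ms: ALLOW
  req#7 t=1ms: ALLOW
  req#8 t=1ms: DENY
  req#9 t=2ms: ALLOW
  req#10 t=2ms: DENY
  req#11 t=3ms: ALLOW
  req#12 t=3ms: DENY
  req#13 t=3ms: DENY
  req#14 t=3ms: DENY
  req#15 t=3ms: DENY

Answer: AAAAAAADADADDDD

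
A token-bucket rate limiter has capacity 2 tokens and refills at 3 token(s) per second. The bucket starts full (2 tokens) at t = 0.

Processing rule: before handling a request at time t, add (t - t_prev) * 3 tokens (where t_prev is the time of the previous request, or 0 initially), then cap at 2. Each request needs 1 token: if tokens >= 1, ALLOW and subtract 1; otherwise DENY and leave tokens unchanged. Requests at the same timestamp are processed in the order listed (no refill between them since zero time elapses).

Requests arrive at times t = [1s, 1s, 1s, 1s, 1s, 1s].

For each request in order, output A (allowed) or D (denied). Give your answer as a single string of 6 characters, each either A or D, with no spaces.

Simulating step by step:
  req#1 t=1s: ALLOW
  req#2 t=1s: ALLOW
  req#3 t=1s: DENY
  req#4 t=1s: DENY
  req#5 t=1s: DENY
  req#6 t=1s: DENY

Answer: AADDDD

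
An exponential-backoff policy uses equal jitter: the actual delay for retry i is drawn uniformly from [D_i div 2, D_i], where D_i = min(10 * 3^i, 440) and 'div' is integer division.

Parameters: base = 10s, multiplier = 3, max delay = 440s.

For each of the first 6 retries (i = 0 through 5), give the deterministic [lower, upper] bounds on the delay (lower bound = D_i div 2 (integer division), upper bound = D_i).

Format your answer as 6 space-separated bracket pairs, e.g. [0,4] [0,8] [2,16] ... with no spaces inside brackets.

Computing bounds per retry:
  i=0: D_i=min(10*3^0,440)=10, bounds=[5,10]
  i=1: D_i=min(10*3^1,440)=30, bounds=[15,30]
  i=2: D_i=min(10*3^2,440)=90, bounds=[45,90]
  i=3: D_i=min(10*3^3,440)=270, bounds=[135,270]
  i=4: D_i=min(10*3^4,440)=440, bounds=[220,440]
  i=5: D_i=min(10*3^5,440)=440, bounds=[220,440]

Answer: [5,10] [15,30] [45,90] [135,270] [220,440] [220,440]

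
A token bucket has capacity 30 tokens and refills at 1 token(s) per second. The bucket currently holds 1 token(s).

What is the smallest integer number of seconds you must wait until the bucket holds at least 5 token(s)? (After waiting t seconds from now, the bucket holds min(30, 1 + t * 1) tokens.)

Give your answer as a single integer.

Answer: 4

Derivation:
Need 1 + t * 1 >= 5, so t >= 4/1.
Smallest integer t = ceil(4/1) = 4.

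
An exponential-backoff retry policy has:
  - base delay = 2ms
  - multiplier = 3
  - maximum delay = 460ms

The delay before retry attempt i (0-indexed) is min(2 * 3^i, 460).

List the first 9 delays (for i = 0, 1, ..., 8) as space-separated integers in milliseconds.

Computing each delay:
  i=0: min(2*3^0, 460) = 2
  i=1: min(2*3^1, 460) = 6
  i=2: min(2*3^2, 460) = 18
  i=3: min(2*3^3, 460) = 54
  i=4: min(2*3^4, 460) = 162
  i=5: min(2*3^5, 460) = 460
  i=6: min(2*3^6, 460) = 460
  i=7: min(2*3^7, 460) = 460
  i=8: min(2*3^8, 460) = 460

Answer: 2 6 18 54 162 460 460 460 460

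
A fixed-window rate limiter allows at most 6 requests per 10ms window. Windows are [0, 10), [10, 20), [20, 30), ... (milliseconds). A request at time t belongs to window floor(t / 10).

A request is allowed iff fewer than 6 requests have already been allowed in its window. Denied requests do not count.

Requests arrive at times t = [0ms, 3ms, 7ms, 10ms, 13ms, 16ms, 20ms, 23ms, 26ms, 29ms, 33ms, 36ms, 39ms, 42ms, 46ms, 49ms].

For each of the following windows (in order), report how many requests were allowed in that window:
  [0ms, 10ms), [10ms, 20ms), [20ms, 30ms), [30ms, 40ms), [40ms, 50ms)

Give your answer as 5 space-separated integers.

Processing requests:
  req#1 t=0ms (window 0): ALLOW
  req#2 t=3ms (window 0): ALLOW
  req#3 t=7ms (window 0): ALLOW
  req#4 t=10ms (window 1): ALLOW
  req#5 t=13ms (window 1): ALLOW
  req#6 t=16ms (window 1): ALLOW
  req#7 t=20ms (window 2): ALLOW
  req#8 t=23ms (window 2): ALLOW
  req#9 t=26ms (window 2): ALLOW
  req#10 t=29ms (window 2): ALLOW
  req#11 t=33ms (window 3): ALLOW
  req#12 t=36ms (window 3): ALLOW
  req#13 t=39ms (window 3): ALLOW
  req#14 t=42ms (window 4): ALLOW
  req#15 t=46ms (window 4): ALLOW
  req#16 t=49ms (window 4): ALLOW

Allowed counts by window: 3 3 4 3 3

Answer: 3 3 4 3 3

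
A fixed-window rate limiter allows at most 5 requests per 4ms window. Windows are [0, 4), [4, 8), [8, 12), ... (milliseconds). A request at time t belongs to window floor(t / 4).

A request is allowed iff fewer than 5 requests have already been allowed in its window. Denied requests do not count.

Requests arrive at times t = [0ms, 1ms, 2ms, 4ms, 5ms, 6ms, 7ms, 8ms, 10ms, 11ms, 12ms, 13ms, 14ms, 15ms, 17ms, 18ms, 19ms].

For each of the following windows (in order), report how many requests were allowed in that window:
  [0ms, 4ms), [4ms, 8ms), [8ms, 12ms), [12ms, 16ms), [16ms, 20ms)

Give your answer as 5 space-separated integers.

Answer: 3 4 3 4 3

Derivation:
Processing requests:
  req#1 t=0ms (window 0): ALLOW
  req#2 t=1ms (window 0): ALLOW
  req#3 t=2ms (window 0): ALLOW
  req#4 t=4ms (window 1): ALLOW
  req#5 t=5ms (window 1): ALLOW
  req#6 t=6ms (window 1): ALLOW
  req#7 t=7ms (window 1): ALLOW
  req#8 t=8ms (window 2): ALLOW
  req#9 t=10ms (window 2): ALLOW
  req#10 t=11ms (window 2): ALLOW
  req#11 t=12ms (window 3): ALLOW
  req#12 t=13ms (window 3): ALLOW
  req#13 t=14ms (window 3): ALLOW
  req#14 t=15ms (window 3): ALLOW
  req#15 t=17ms (window 4): ALLOW
  req#16 t=18ms (window 4): ALLOW
  req#17 t=19ms (window 4): ALLOW

Allowed counts by window: 3 4 3 4 3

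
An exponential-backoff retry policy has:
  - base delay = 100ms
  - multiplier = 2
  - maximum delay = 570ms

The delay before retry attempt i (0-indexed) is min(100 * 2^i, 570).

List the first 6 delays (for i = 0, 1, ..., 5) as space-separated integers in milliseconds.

Answer: 100 200 400 570 570 570

Derivation:
Computing each delay:
  i=0: min(100*2^0, 570) = 100
  i=1: min(100*2^1, 570) = 200
  i=2: min(100*2^2, 570) = 400
  i=3: min(100*2^3, 570) = 570
  i=4: min(100*2^4, 570) = 570
  i=5: min(100*2^5, 570) = 570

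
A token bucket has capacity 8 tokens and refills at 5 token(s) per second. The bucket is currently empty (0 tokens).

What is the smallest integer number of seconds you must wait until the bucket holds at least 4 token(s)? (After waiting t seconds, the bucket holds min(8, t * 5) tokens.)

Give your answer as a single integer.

Answer: 1

Derivation:
Need t * 5 >= 4, so t >= 4/5.
Smallest integer t = ceil(4/5) = 1.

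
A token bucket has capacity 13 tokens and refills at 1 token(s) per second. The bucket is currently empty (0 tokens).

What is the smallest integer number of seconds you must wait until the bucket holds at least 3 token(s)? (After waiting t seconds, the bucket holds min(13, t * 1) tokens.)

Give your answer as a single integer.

Answer: 3

Derivation:
Need t * 1 >= 3, so t >= 3/1.
Smallest integer t = ceil(3/1) = 3.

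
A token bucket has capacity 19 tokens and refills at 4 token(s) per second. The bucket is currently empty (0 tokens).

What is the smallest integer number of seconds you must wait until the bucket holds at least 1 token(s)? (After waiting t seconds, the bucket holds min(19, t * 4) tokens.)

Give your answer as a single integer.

Need t * 4 >= 1, so t >= 1/4.
Smallest integer t = ceil(1/4) = 1.

Answer: 1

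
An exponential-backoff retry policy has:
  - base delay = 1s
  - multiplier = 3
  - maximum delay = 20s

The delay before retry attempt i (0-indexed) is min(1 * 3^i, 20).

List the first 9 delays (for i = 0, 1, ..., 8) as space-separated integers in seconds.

Answer: 1 3 9 20 20 20 20 20 20

Derivation:
Computing each delay:
  i=0: min(1*3^0, 20) = 1
  i=1: min(1*3^1, 20) = 3
  i=2: min(1*3^2, 20) = 9
  i=3: min(1*3^3, 20) = 20
  i=4: min(1*3^4, 20) = 20
  i=5: min(1*3^5, 20) = 20
  i=6: min(1*3^6, 20) = 20
  i=7: min(1*3^7, 20) = 20
  i=8: min(1*3^8, 20) = 20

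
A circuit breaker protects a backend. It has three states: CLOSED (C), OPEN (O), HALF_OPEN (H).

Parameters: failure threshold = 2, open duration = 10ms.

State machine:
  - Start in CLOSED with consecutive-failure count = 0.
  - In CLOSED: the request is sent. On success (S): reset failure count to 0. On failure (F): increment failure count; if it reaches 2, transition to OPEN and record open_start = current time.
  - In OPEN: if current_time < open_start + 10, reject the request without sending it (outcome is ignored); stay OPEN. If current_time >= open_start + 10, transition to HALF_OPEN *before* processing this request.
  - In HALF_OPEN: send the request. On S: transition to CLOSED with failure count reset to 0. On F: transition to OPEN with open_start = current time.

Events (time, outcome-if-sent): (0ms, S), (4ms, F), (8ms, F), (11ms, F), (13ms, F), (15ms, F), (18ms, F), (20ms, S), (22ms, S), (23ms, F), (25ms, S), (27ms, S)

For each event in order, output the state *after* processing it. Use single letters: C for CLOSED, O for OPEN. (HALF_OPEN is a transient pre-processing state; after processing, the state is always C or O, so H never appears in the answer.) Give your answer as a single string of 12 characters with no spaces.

State after each event:
  event#1 t=0ms outcome=S: state=CLOSED
  event#2 t=4ms outcome=F: state=CLOSED
  event#3 t=8ms outcome=F: state=OPEN
  event#4 t=11ms outcome=F: state=OPEN
  event#5 t=13ms outcome=F: state=OPEN
  event#6 t=15ms outcome=F: state=OPEN
  event#7 t=18ms outcome=F: state=OPEN
  event#8 t=20ms outcome=S: state=OPEN
  event#9 t=22ms outcome=S: state=OPEN
  event#10 t=23ms outcome=F: state=OPEN
  event#11 t=25ms outcome=S: state=OPEN
  event#12 t=27ms outcome=S: state=OPEN

Answer: CCOOOOOOOOOO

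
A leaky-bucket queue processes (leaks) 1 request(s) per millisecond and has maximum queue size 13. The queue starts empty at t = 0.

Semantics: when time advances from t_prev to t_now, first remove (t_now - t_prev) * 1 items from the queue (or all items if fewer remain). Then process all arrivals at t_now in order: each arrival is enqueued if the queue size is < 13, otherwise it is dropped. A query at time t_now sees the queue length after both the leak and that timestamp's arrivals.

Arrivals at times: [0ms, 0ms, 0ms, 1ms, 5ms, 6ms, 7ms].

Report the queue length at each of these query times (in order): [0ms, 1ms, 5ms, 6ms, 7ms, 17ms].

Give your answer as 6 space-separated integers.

Answer: 3 3 1 1 1 0

Derivation:
Queue lengths at query times:
  query t=0ms: backlog = 3
  query t=1ms: backlog = 3
  query t=5ms: backlog = 1
  query t=6ms: backlog = 1
  query t=7ms: backlog = 1
  query t=17ms: backlog = 0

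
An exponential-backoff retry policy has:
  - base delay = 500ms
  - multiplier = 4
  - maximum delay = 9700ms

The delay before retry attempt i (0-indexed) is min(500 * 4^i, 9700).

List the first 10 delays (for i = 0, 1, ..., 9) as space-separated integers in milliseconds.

Answer: 500 2000 8000 9700 9700 9700 9700 9700 9700 9700

Derivation:
Computing each delay:
  i=0: min(500*4^0, 9700) = 500
  i=1: min(500*4^1, 9700) = 2000
  i=2: min(500*4^2, 9700) = 8000
  i=3: min(500*4^3, 9700) = 9700
  i=4: min(500*4^4, 9700) = 9700
  i=5: min(500*4^5, 9700) = 9700
  i=6: min(500*4^6, 9700) = 9700
  i=7: min(500*4^7, 9700) = 9700
  i=8: min(500*4^8, 9700) = 9700
  i=9: min(500*4^9, 9700) = 9700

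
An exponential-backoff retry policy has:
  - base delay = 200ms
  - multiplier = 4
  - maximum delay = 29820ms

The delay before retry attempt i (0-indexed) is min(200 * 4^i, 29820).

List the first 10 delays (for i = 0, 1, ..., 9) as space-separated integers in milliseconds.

Answer: 200 800 3200 12800 29820 29820 29820 29820 29820 29820

Derivation:
Computing each delay:
  i=0: min(200*4^0, 29820) = 200
  i=1: min(200*4^1, 29820) = 800
  i=2: min(200*4^2, 29820) = 3200
  i=3: min(200*4^3, 29820) = 12800
  i=4: min(200*4^4, 29820) = 29820
  i=5: min(200*4^5, 29820) = 29820
  i=6: min(200*4^6, 29820) = 29820
  i=7: min(200*4^7, 29820) = 29820
  i=8: min(200*4^8, 29820) = 29820
  i=9: min(200*4^9, 29820) = 29820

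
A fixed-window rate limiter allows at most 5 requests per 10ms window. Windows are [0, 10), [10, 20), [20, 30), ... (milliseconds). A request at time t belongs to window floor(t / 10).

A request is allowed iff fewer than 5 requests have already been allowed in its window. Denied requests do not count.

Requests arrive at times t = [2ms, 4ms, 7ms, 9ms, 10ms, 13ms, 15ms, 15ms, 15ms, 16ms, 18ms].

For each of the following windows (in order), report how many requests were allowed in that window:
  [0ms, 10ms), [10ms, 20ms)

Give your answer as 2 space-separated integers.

Answer: 4 5

Derivation:
Processing requests:
  req#1 t=2ms (window 0): ALLOW
  req#2 t=4ms (window 0): ALLOW
  req#3 t=7ms (window 0): ALLOW
  req#4 t=9ms (window 0): ALLOW
  req#5 t=10ms (window 1): ALLOW
  req#6 t=13ms (window 1): ALLOW
  req#7 t=15ms (window 1): ALLOW
  req#8 t=15ms (window 1): ALLOW
  req#9 t=15ms (window 1): ALLOW
  req#10 t=16ms (window 1): DENY
  req#11 t=18ms (window 1): DENY

Allowed counts by window: 4 5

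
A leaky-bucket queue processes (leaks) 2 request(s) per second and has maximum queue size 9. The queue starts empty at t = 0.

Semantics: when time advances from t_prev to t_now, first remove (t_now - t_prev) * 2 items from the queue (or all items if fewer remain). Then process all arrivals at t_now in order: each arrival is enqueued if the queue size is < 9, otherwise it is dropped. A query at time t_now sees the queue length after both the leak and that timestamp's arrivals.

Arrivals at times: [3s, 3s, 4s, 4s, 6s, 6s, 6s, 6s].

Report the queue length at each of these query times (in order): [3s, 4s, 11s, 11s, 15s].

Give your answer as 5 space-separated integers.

Answer: 2 2 0 0 0

Derivation:
Queue lengths at query times:
  query t=3s: backlog = 2
  query t=4s: backlog = 2
  query t=11s: backlog = 0
  query t=11s: backlog = 0
  query t=15s: backlog = 0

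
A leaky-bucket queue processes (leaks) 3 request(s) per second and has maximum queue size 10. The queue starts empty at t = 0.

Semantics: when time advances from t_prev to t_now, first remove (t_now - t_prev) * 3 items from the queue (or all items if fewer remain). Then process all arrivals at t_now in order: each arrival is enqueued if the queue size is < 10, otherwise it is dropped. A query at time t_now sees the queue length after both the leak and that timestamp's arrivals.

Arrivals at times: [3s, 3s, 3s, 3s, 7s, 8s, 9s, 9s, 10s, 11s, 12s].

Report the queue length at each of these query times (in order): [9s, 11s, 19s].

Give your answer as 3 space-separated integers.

Answer: 2 1 0

Derivation:
Queue lengths at query times:
  query t=9s: backlog = 2
  query t=11s: backlog = 1
  query t=19s: backlog = 0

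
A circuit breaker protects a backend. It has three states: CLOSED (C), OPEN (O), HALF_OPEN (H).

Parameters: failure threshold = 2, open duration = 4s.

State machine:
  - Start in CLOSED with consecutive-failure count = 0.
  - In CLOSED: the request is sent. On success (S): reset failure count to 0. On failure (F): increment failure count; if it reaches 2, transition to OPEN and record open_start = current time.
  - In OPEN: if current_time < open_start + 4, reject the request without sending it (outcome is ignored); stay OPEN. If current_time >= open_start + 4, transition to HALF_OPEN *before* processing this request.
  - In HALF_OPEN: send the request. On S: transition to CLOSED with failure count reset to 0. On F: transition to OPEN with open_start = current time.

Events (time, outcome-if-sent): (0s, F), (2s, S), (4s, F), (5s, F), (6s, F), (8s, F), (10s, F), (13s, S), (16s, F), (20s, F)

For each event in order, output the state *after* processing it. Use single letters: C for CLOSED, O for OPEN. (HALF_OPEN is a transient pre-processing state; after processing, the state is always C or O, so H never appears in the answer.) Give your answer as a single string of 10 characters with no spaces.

State after each event:
  event#1 t=0s outcome=F: state=CLOSED
  event#2 t=2s outcome=S: state=CLOSED
  event#3 t=4s outcome=F: state=CLOSED
  event#4 t=5s outcome=F: state=OPEN
  event#5 t=6s outcome=F: state=OPEN
  event#6 t=8s outcome=F: state=OPEN
  event#7 t=10s outcome=F: state=OPEN
  event#8 t=13s outcome=S: state=OPEN
  event#9 t=16s outcome=F: state=OPEN
  event#10 t=20s outcome=F: state=OPEN

Answer: CCCOOOOOOO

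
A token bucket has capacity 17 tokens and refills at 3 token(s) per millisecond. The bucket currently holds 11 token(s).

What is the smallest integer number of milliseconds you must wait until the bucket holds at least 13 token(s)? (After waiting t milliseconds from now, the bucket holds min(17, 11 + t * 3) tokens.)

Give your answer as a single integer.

Need 11 + t * 3 >= 13, so t >= 2/3.
Smallest integer t = ceil(2/3) = 1.

Answer: 1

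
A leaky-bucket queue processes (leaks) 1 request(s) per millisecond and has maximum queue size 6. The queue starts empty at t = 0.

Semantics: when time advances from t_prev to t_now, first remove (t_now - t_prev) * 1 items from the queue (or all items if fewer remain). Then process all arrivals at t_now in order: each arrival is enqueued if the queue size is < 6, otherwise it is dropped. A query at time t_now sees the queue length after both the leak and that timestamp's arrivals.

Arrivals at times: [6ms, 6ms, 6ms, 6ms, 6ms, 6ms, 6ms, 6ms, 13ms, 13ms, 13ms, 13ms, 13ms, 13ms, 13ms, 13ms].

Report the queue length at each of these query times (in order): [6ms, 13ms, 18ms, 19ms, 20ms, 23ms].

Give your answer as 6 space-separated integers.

Answer: 6 6 1 0 0 0

Derivation:
Queue lengths at query times:
  query t=6ms: backlog = 6
  query t=13ms: backlog = 6
  query t=18ms: backlog = 1
  query t=19ms: backlog = 0
  query t=20ms: backlog = 0
  query t=23ms: backlog = 0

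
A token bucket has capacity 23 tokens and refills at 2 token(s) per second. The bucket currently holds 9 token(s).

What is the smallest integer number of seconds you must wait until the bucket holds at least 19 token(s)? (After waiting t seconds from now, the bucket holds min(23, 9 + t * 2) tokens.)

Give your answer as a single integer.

Answer: 5

Derivation:
Need 9 + t * 2 >= 19, so t >= 10/2.
Smallest integer t = ceil(10/2) = 5.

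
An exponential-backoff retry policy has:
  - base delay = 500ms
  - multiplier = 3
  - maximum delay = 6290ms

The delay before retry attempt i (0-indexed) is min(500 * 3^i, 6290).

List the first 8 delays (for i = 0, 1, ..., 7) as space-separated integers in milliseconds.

Answer: 500 1500 4500 6290 6290 6290 6290 6290

Derivation:
Computing each delay:
  i=0: min(500*3^0, 6290) = 500
  i=1: min(500*3^1, 6290) = 1500
  i=2: min(500*3^2, 6290) = 4500
  i=3: min(500*3^3, 6290) = 6290
  i=4: min(500*3^4, 6290) = 6290
  i=5: min(500*3^5, 6290) = 6290
  i=6: min(500*3^6, 6290) = 6290
  i=7: min(500*3^7, 6290) = 6290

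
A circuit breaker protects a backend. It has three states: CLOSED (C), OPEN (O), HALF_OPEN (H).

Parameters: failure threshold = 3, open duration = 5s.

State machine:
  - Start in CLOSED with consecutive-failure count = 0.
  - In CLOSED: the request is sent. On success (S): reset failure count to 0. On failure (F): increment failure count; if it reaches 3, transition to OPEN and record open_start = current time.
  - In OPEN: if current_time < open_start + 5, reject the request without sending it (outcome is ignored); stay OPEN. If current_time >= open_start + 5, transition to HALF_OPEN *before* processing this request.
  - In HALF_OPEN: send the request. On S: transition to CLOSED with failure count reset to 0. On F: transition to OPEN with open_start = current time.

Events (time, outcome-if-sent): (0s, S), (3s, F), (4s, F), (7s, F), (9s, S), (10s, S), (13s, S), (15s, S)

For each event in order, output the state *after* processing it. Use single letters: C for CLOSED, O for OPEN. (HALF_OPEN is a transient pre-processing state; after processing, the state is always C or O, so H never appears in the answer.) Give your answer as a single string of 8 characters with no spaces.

Answer: CCCOOOCC

Derivation:
State after each event:
  event#1 t=0s outcome=S: state=CLOSED
  event#2 t=3s outcome=F: state=CLOSED
  event#3 t=4s outcome=F: state=CLOSED
  event#4 t=7s outcome=F: state=OPEN
  event#5 t=9s outcome=S: state=OPEN
  event#6 t=10s outcome=S: state=OPEN
  event#7 t=13s outcome=S: state=CLOSED
  event#8 t=15s outcome=S: state=CLOSED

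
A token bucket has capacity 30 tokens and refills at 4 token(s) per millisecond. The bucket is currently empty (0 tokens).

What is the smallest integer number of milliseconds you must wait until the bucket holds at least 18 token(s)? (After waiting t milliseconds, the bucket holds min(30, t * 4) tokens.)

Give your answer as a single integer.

Need t * 4 >= 18, so t >= 18/4.
Smallest integer t = ceil(18/4) = 5.

Answer: 5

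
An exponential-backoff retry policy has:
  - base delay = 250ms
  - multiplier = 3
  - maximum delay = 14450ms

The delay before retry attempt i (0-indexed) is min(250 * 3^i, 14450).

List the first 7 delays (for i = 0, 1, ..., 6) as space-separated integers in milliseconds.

Computing each delay:
  i=0: min(250*3^0, 14450) = 250
  i=1: min(250*3^1, 14450) = 750
  i=2: min(250*3^2, 14450) = 2250
  i=3: min(250*3^3, 14450) = 6750
  i=4: min(250*3^4, 14450) = 14450
  i=5: min(250*3^5, 14450) = 14450
  i=6: min(250*3^6, 14450) = 14450

Answer: 250 750 2250 6750 14450 14450 14450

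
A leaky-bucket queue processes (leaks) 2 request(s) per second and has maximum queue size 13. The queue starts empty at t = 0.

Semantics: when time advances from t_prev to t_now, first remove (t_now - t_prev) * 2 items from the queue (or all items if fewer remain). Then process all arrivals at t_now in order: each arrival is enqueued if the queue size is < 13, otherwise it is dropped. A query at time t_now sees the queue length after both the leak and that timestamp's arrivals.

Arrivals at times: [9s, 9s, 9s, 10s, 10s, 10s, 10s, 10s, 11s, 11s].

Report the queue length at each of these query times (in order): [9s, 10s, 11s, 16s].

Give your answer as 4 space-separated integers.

Queue lengths at query times:
  query t=9s: backlog = 3
  query t=10s: backlog = 6
  query t=11s: backlog = 6
  query t=16s: backlog = 0

Answer: 3 6 6 0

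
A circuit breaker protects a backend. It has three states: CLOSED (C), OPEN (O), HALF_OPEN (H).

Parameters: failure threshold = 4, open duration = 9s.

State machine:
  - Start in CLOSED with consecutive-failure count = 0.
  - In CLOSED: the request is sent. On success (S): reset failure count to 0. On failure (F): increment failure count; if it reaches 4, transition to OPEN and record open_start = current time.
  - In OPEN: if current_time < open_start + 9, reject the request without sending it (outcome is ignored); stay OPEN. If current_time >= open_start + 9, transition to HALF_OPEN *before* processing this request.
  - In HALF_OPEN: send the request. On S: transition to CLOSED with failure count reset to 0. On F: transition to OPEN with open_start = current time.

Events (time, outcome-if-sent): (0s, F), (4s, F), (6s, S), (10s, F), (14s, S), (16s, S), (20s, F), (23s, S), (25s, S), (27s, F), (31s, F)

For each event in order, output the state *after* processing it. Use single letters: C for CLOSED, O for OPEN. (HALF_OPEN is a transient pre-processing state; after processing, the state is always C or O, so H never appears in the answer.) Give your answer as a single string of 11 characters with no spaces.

State after each event:
  event#1 t=0s outcome=F: state=CLOSED
  event#2 t=4s outcome=F: state=CLOSED
  event#3 t=6s outcome=S: state=CLOSED
  event#4 t=10s outcome=F: state=CLOSED
  event#5 t=14s outcome=S: state=CLOSED
  event#6 t=16s outcome=S: state=CLOSED
  event#7 t=20s outcome=F: state=CLOSED
  event#8 t=23s outcome=S: state=CLOSED
  event#9 t=25s outcome=S: state=CLOSED
  event#10 t=27s outcome=F: state=CLOSED
  event#11 t=31s outcome=F: state=CLOSED

Answer: CCCCCCCCCCC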